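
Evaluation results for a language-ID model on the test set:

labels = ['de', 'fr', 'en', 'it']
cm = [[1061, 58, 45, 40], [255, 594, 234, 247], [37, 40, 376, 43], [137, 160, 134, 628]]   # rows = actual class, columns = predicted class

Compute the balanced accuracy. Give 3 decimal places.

0.670

Balanced accuracy = mean of per-class recall.
  de: recall = 1061/1204 = 0.8812
  fr: recall = 594/1330 = 0.4466
  en: recall = 376/496 = 0.7581
  it: recall = 628/1059 = 0.5930
Mean = (0.8812 + 0.4466 + 0.7581 + 0.5930) / 4 = 0.670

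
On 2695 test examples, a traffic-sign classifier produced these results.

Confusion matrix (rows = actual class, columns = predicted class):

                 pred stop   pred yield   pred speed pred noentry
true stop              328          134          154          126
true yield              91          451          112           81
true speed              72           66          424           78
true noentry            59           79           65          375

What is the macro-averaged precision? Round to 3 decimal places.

0.586

Per-class precision (TP/(TP+FP)):
  stop: TP=328, FP=91+72+59=222 → 328/550 = 0.5964
  yield: TP=451, FP=134+66+79=279 → 451/730 = 0.6178
  speed: TP=424, FP=154+112+65=331 → 424/755 = 0.5616
  noentry: TP=375, FP=126+81+78=285 → 375/660 = 0.5682
Macro-precision = mean = (0.5964 + 0.6178 + 0.5616 + 0.5682) / 4 = 0.586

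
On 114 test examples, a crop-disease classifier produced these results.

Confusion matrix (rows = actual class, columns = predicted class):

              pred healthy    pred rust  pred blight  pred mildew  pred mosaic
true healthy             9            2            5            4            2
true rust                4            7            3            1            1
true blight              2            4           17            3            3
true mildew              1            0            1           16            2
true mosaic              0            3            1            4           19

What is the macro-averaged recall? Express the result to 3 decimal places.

0.587

Per-class recall (TP/(TP+FN)):
  healthy: TP=9, FN=2+5+4+2=13 → 9/22 = 0.4091
  rust: TP=7, FN=4+3+1+1=9 → 7/16 = 0.4375
  blight: TP=17, FN=2+4+3+3=12 → 17/29 = 0.5862
  mildew: TP=16, FN=1+0+1+2=4 → 16/20 = 0.8000
  mosaic: TP=19, FN=0+3+1+4=8 → 19/27 = 0.7037
Macro-recall = mean = (0.4091 + 0.4375 + 0.5862 + 0.8000 + 0.7037) / 5 = 0.587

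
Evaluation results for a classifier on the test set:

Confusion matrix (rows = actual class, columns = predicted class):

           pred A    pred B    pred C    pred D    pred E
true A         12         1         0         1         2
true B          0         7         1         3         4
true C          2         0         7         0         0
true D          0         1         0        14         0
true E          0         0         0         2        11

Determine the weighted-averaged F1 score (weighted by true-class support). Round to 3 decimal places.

0.743

Per-class F1 score (2·TP/(2·TP+FP+FN)):
  A: TP=12, FP=0+2+0+0=2, FN=1+0+1+2=4 → 24/30 = 0.8000
  B: TP=7, FP=1+0+1+0=2, FN=0+1+3+4=8 → 14/24 = 0.5833
  C: TP=7, FP=0+1+0+0=1, FN=2+0+0+0=2 → 14/17 = 0.8235
  D: TP=14, FP=1+3+0+2=6, FN=0+1+0+0=1 → 28/35 = 0.8000
  E: TP=11, FP=2+4+0+0=6, FN=0+0+0+2=2 → 22/30 = 0.7333
Weighted-F1 score = Σ (supportᵢ/N)·F1 scoreᵢ with N=68: (16/68)·0.8000 + (15/68)·0.5833 + (9/68)·0.8235 + (15/68)·0.8000 + (13/68)·0.7333 = 0.743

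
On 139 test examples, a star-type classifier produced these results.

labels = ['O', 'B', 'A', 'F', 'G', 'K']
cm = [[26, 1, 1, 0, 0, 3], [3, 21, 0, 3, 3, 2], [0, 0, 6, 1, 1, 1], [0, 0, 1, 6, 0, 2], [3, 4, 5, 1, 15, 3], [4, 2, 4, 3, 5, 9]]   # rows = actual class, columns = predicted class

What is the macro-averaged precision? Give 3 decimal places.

0.555

Per-class precision (TP/(TP+FP)):
  O: TP=26, FP=3+0+0+3+4=10 → 26/36 = 0.7222
  B: TP=21, FP=1+0+0+4+2=7 → 21/28 = 0.7500
  A: TP=6, FP=1+0+1+5+4=11 → 6/17 = 0.3529
  F: TP=6, FP=0+3+1+1+3=8 → 6/14 = 0.4286
  G: TP=15, FP=0+3+1+0+5=9 → 15/24 = 0.6250
  K: TP=9, FP=3+2+1+2+3=11 → 9/20 = 0.4500
Macro-precision = mean = (0.7222 + 0.7500 + 0.3529 + 0.4286 + 0.6250 + 0.4500) / 6 = 0.555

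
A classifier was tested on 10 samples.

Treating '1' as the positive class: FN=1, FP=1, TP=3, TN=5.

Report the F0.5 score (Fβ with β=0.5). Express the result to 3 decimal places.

0.750

Fβ = (1+β²)·TP / ((1+β²)·TP + β²·FN + FP), with β²=1/4
= 1.25·3 / (1.25·3 + 0.25·1 + 1) = 0.750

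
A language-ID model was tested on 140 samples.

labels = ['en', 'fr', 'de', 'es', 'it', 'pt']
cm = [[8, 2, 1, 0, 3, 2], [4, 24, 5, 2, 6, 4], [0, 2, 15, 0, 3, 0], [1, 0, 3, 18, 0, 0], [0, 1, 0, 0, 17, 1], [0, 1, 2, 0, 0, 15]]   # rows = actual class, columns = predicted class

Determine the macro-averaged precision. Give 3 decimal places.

0.693

Per-class precision (TP/(TP+FP)):
  en: TP=8, FP=4+0+1+0+0=5 → 8/13 = 0.6154
  fr: TP=24, FP=2+2+0+1+1=6 → 24/30 = 0.8000
  de: TP=15, FP=1+5+3+0+2=11 → 15/26 = 0.5769
  es: TP=18, FP=0+2+0+0+0=2 → 18/20 = 0.9000
  it: TP=17, FP=3+6+3+0+0=12 → 17/29 = 0.5862
  pt: TP=15, FP=2+4+0+0+1=7 → 15/22 = 0.6818
Macro-precision = mean = (0.6154 + 0.8000 + 0.5769 + 0.9000 + 0.5862 + 0.6818) / 6 = 0.693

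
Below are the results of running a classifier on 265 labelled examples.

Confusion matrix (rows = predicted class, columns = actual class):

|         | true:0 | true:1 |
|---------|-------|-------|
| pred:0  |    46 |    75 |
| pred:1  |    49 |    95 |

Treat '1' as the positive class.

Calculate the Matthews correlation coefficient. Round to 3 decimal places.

MCC = (TP·TN − FP·FN) / √((TP+FP)(TP+FN)(TN+FP)(TN+FN))
Numerator = 95·46 − 49·75 = 695
Denominator = √(144·170·95·121) = √281397600 = 16774.9098
MCC = 695 / 16774.9098 = 0.041

0.041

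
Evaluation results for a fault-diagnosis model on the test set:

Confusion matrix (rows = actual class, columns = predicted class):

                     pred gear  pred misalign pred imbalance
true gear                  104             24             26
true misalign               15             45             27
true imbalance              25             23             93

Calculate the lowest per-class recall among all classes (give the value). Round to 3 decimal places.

0.517

Per-class recall (TP/(TP+FN)):
  gear: TP=104, FN=24+26=50 → 104/154 = 0.6753
  misalign: TP=45, FN=15+27=42 → 45/87 = 0.5172
  imbalance: TP=93, FN=25+23=48 → 93/141 = 0.6596
Lowest is class 'misalign' with recall = 0.517.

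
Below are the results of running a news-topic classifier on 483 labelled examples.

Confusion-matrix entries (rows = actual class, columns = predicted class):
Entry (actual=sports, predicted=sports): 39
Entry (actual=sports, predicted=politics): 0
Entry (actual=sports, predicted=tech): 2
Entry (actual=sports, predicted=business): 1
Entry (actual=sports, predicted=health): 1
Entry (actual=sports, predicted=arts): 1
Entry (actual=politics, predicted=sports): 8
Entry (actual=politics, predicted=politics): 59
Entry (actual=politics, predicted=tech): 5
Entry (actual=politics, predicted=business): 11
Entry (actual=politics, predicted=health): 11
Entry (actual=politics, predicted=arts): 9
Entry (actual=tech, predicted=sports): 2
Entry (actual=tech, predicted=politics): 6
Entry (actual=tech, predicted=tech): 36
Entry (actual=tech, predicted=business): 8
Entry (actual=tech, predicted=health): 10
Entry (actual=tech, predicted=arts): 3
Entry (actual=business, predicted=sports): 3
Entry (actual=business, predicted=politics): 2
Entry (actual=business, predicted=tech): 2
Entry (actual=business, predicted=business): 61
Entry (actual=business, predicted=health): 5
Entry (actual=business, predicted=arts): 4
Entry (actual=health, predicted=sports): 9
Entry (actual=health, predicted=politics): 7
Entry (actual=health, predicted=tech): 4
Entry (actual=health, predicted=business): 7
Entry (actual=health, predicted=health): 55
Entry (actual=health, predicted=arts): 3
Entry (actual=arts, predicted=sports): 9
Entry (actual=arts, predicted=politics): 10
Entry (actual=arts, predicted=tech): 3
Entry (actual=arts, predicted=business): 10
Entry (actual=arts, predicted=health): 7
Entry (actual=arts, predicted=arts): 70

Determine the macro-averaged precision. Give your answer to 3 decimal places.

0.662

Per-class precision (TP/(TP+FP)):
  sports: TP=39, FP=8+2+3+9+9=31 → 39/70 = 0.5571
  politics: TP=59, FP=0+6+2+7+10=25 → 59/84 = 0.7024
  tech: TP=36, FP=2+5+2+4+3=16 → 36/52 = 0.6923
  business: TP=61, FP=1+11+8+7+10=37 → 61/98 = 0.6224
  health: TP=55, FP=1+11+10+5+7=34 → 55/89 = 0.6180
  arts: TP=70, FP=1+9+3+4+3=20 → 70/90 = 0.7778
Macro-precision = mean = (0.5571 + 0.7024 + 0.6923 + 0.6224 + 0.6180 + 0.7778) / 6 = 0.662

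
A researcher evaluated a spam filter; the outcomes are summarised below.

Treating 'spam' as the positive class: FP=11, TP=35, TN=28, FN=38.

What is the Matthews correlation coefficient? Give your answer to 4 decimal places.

0.1912

MCC = (TP·TN − FP·FN) / √((TP+FP)(TP+FN)(TN+FP)(TN+FN))
Numerator = 35·28 − 11·38 = 562
Denominator = √(46·73·39·66) = √8643492 = 2939.9816
MCC = 562 / 2939.9816 = 0.1912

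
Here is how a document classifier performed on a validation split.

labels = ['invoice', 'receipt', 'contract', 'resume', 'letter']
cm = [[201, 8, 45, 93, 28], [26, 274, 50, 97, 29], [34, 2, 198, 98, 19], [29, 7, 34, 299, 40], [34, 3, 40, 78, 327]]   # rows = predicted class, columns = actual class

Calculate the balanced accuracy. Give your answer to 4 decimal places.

0.6559

Balanced accuracy = mean of per-class recall.
  invoice: recall = 201/324 = 0.62037
  receipt: recall = 274/294 = 0.93197
  contract: recall = 198/367 = 0.53951
  resume: recall = 299/665 = 0.44962
  letter: recall = 327/443 = 0.73815
Mean = (0.62037 + 0.93197 + 0.53951 + 0.44962 + 0.73815) / 5 = 0.6559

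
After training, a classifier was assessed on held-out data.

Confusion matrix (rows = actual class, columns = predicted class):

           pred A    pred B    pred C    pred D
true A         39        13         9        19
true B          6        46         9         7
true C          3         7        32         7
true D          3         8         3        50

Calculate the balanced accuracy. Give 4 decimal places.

0.6496

Balanced accuracy = mean of per-class recall.
  A: recall = 39/80 = 0.48750
  B: recall = 46/68 = 0.67647
  C: recall = 32/49 = 0.65306
  D: recall = 50/64 = 0.78125
Mean = (0.48750 + 0.67647 + 0.65306 + 0.78125) / 4 = 0.6496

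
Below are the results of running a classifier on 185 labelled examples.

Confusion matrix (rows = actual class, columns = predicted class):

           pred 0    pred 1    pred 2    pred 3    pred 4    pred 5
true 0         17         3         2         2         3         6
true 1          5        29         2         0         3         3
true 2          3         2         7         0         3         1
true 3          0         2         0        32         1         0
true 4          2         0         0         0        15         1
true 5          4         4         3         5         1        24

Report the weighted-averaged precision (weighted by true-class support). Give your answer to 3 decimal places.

Per-class precision (TP/(TP+FP)):
  0: TP=17, FP=5+3+0+2+4=14 → 17/31 = 0.5484
  1: TP=29, FP=3+2+2+0+4=11 → 29/40 = 0.7250
  2: TP=7, FP=2+2+0+0+3=7 → 7/14 = 0.5000
  3: TP=32, FP=2+0+0+0+5=7 → 32/39 = 0.8205
  4: TP=15, FP=3+3+3+1+1=11 → 15/26 = 0.5769
  5: TP=24, FP=6+3+1+0+1=11 → 24/35 = 0.6857
Weighted-precision = Σ (supportᵢ/N)·precisionᵢ with N=185: (33/185)·0.5484 + (42/185)·0.7250 + (16/185)·0.5000 + (35/185)·0.8205 + (18/185)·0.5769 + (41/185)·0.6857 = 0.669

0.669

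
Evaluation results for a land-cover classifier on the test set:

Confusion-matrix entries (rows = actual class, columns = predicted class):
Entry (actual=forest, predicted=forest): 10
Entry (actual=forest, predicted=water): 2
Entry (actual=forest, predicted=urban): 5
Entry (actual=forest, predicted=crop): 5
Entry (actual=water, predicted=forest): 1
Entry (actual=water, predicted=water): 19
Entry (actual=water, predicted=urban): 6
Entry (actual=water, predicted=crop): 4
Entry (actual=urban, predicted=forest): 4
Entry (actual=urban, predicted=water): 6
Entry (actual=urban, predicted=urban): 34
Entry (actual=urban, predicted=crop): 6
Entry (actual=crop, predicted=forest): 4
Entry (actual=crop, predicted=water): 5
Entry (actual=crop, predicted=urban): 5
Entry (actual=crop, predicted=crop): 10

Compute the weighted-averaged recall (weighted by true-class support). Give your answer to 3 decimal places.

0.579

Per-class recall (TP/(TP+FN)):
  forest: TP=10, FN=2+5+5=12 → 10/22 = 0.4545
  water: TP=19, FN=1+6+4=11 → 19/30 = 0.6333
  urban: TP=34, FN=4+6+6=16 → 34/50 = 0.6800
  crop: TP=10, FN=4+5+5=14 → 10/24 = 0.4167
Weighted-recall = Σ (supportᵢ/N)·recallᵢ with N=126: (22/126)·0.4545 + (30/126)·0.6333 + (50/126)·0.6800 + (24/126)·0.4167 = 0.579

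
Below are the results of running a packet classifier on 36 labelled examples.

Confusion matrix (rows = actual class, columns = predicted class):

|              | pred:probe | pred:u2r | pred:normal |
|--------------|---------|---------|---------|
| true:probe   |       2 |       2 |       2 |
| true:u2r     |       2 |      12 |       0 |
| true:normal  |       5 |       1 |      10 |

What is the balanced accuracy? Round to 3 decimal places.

Balanced accuracy = mean of per-class recall.
  probe: recall = 2/6 = 0.3333
  u2r: recall = 12/14 = 0.8571
  normal: recall = 10/16 = 0.6250
Mean = (0.3333 + 0.8571 + 0.6250) / 3 = 0.605

0.605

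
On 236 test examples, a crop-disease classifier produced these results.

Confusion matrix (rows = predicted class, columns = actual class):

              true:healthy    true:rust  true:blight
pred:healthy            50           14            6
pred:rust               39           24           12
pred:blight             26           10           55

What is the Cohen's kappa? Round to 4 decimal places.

0.3249

Observed agreement pₒ = trace/N = 129/236 = 0.54661
Expected agreement pₑ = Σ (rowᵢ·colᵢ)/N² = (115·70 + 48·75 + 73·91)/236² = 0.32844
κ = (pₒ − pₑ)/(1 − pₑ) = (0.54661 − 0.32844)/(1 − 0.32844) = 0.3249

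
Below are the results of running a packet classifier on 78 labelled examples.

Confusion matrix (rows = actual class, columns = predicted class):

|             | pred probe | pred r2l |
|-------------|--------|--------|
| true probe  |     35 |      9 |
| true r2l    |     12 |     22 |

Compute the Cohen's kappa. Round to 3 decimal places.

0.447

Observed agreement pₒ = trace/N = 57/78 = 0.7308
Expected agreement pₑ = Σ (rowᵢ·colᵢ)/N² = (44·47 + 34·31)/78² = 0.5131
κ = (pₒ − pₑ)/(1 − pₑ) = (0.7308 − 0.5131)/(1 − 0.5131) = 0.447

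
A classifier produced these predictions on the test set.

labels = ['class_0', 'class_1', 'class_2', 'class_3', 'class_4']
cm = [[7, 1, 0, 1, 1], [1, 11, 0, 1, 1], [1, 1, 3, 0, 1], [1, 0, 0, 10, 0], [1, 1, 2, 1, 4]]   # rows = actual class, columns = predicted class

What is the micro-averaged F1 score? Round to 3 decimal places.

0.700

Micro-averaging pools counts across classes: ΣTP=35, ΣFP=15, ΣFN=15.
Micro-F1 score = 2·TP/(2·TP+FP+FN) on pooled counts = 0.700 (equals overall accuracy in single-label multiclass).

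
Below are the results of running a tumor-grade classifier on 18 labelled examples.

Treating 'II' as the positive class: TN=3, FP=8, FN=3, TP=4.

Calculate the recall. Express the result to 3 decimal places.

Recall = TP/(TP+FN) = 4/(4+3) = 4/7 = 0.571

0.571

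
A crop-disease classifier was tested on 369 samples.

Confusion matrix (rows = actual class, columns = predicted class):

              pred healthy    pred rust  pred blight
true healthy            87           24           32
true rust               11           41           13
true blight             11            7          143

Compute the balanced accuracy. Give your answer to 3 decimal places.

0.709

Balanced accuracy = mean of per-class recall.
  healthy: recall = 87/143 = 0.6084
  rust: recall = 41/65 = 0.6308
  blight: recall = 143/161 = 0.8882
Mean = (0.6084 + 0.6308 + 0.8882) / 3 = 0.709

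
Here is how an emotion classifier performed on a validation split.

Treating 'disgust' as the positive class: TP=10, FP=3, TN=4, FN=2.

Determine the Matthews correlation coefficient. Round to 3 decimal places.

0.420

MCC = (TP·TN − FP·FN) / √((TP+FP)(TP+FN)(TN+FP)(TN+FN))
Numerator = 10·4 − 3·2 = 34
Denominator = √(13·12·7·6) = √6552 = 80.9444
MCC = 34 / 80.9444 = 0.420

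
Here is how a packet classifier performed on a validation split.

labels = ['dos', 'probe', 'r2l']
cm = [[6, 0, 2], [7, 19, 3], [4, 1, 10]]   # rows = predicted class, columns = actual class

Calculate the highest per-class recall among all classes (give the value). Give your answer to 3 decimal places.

Per-class recall (TP/(TP+FN)):
  dos: TP=6, FN=7+4=11 → 6/17 = 0.3529
  probe: TP=19, FN=0+1=1 → 19/20 = 0.9500
  r2l: TP=10, FN=2+3=5 → 10/15 = 0.6667
Highest is class 'probe' with recall = 0.950.

0.950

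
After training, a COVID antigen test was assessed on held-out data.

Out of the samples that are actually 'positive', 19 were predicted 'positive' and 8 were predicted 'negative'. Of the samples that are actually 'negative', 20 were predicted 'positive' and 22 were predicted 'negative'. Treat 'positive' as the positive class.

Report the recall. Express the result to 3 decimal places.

Recall = TP/(TP+FN) = 19/(19+8) = 19/27 = 0.704

0.704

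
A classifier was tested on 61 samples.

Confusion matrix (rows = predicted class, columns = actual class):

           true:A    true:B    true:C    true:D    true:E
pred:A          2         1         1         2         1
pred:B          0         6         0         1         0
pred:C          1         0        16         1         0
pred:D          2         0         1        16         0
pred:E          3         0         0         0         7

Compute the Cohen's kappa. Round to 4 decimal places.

0.6984

Observed agreement pₒ = trace/N = 47/61 = 0.77049
Expected agreement pₑ = Σ (rowᵢ·colᵢ)/N² = (8·7 + 7·7 + 18·18 + 20·19 + 8·10)/61² = 0.23891
κ = (pₒ − pₑ)/(1 − pₑ) = (0.77049 − 0.23891)/(1 − 0.23891) = 0.6984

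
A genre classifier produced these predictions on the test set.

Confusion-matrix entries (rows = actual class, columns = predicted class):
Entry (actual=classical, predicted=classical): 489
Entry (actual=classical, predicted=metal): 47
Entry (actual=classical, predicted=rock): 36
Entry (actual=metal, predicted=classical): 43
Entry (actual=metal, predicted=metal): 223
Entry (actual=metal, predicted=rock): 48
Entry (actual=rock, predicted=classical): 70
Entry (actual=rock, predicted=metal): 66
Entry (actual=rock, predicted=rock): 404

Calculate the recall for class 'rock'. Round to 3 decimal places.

Take TP from the diagonal, FP from the rest of the 'rock' prediction marginal, FN from the rest of the 'rock' actual marginal.
recall = TP/(TP+FN).
rock: TP=404, FN=70+66=136 → 404/540 = 0.7481

0.748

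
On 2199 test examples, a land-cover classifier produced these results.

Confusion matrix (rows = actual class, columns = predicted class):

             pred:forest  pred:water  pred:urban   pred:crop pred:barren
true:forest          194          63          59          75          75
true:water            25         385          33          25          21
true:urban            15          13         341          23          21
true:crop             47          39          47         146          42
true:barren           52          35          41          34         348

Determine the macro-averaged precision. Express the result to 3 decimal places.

0.625

Per-class precision (TP/(TP+FP)):
  forest: TP=194, FP=25+15+47+52=139 → 194/333 = 0.5826
  water: TP=385, FP=63+13+39+35=150 → 385/535 = 0.7196
  urban: TP=341, FP=59+33+47+41=180 → 341/521 = 0.6545
  crop: TP=146, FP=75+25+23+34=157 → 146/303 = 0.4818
  barren: TP=348, FP=75+21+21+42=159 → 348/507 = 0.6864
Macro-precision = mean = (0.5826 + 0.7196 + 0.6545 + 0.4818 + 0.6864) / 5 = 0.625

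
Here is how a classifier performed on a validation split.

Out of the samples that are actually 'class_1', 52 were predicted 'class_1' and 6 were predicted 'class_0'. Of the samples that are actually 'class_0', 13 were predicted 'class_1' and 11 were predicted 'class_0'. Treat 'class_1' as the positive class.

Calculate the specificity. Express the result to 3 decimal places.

Specificity = TN/(TN+FP) = 11/(11+13) = 0.458

0.458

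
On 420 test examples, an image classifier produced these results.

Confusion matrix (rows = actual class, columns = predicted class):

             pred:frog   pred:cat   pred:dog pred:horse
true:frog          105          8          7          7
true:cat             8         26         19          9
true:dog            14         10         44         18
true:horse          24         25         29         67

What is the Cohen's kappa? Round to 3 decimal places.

0.424

Observed agreement pₒ = trace/N = 242/420 = 0.5762
Expected agreement pₑ = Σ (rowᵢ·colᵢ)/N² = (127·151 + 62·69 + 86·99 + 145·101)/420² = 0.2643
κ = (pₒ − pₑ)/(1 − pₑ) = (0.5762 − 0.2643)/(1 − 0.2643) = 0.424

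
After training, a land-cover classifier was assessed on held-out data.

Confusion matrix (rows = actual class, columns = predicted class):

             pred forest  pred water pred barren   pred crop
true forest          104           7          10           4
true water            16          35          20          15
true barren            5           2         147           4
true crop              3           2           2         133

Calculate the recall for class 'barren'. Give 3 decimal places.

0.930

One-vs-rest for 'barren': TP = diagonal; FP = other classes predicted 'barren'; FN = 'barren' predicted as other.
recall = TP/(TP+FN).
barren: TP=147, FN=5+2+4=11 → 147/158 = 0.9304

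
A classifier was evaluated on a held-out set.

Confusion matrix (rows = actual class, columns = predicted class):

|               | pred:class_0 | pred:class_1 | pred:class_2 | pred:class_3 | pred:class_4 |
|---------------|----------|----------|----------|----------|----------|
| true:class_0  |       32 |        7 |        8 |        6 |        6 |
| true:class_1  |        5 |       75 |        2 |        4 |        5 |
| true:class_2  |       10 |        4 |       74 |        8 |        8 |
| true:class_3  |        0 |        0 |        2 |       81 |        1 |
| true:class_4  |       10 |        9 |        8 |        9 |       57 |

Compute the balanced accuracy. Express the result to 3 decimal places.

0.731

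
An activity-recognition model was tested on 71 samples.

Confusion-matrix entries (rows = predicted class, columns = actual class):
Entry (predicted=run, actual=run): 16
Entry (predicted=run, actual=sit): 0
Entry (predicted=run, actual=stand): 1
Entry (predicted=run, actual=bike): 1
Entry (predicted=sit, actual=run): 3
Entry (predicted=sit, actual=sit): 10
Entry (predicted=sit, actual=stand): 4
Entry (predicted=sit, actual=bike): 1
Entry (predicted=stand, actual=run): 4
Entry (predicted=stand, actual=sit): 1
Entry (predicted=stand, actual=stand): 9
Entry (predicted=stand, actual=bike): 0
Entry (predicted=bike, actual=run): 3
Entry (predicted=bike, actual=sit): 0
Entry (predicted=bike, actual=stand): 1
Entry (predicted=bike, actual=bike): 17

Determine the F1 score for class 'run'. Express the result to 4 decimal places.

0.7273

F1 score = 2·TP/(2·TP+FP+FN).
run: TP=16, FP=0+1+1=2, FN=3+4+3=10 → 32/44 = 0.72727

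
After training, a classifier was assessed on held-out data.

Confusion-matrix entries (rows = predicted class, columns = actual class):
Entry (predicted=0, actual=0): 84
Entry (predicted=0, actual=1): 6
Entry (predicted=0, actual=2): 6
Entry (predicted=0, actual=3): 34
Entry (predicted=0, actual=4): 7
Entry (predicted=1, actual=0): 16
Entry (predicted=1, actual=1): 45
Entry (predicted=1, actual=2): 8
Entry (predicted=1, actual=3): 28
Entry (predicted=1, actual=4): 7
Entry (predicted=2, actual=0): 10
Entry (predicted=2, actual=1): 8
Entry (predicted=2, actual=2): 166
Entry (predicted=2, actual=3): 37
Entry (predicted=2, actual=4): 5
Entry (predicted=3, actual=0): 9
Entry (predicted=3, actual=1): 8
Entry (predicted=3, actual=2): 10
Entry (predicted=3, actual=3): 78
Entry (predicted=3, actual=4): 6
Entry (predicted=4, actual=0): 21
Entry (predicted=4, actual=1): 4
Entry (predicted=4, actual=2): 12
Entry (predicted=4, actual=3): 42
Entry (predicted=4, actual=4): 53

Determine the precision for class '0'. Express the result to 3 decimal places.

0.613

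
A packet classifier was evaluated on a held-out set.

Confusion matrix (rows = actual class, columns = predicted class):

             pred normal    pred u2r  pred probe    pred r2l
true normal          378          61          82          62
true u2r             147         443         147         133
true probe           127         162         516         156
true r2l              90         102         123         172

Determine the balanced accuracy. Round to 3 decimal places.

Balanced accuracy = mean of per-class recall.
  normal: recall = 378/583 = 0.6484
  u2r: recall = 443/870 = 0.5092
  probe: recall = 516/961 = 0.5369
  r2l: recall = 172/487 = 0.3532
Mean = (0.6484 + 0.5092 + 0.5369 + 0.3532) / 4 = 0.512

0.512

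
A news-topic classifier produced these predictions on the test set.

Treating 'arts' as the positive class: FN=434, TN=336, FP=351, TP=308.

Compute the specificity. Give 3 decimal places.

Specificity = TN/(TN+FP) = 336/(336+351) = 0.489

0.489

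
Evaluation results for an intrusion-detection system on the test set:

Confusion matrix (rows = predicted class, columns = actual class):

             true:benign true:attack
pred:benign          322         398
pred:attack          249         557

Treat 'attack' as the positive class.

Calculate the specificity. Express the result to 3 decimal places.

0.564

Specificity = TN/(TN+FP) = 322/(322+249) = 0.564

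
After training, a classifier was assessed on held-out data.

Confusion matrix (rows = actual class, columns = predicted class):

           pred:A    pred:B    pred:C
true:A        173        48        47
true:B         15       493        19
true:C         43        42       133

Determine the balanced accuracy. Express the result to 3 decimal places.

0.730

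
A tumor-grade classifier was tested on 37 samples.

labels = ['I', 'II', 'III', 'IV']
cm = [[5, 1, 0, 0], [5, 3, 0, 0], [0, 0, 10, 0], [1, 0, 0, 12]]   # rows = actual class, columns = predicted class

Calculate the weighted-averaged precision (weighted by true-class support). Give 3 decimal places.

Per-class precision (TP/(TP+FP)):
  I: TP=5, FP=5+0+1=6 → 5/11 = 0.4545
  II: TP=3, FP=1+0+0=1 → 3/4 = 0.7500
  III: TP=10, FP=0+0+0=0 → 10/10 = 1.0000
  IV: TP=12, FP=0+0+0=0 → 12/12 = 1.0000
Weighted-precision = Σ (supportᵢ/N)·precisionᵢ with N=37: (6/37)·0.4545 + (8/37)·0.7500 + (10/37)·1.0000 + (13/37)·1.0000 = 0.857

0.857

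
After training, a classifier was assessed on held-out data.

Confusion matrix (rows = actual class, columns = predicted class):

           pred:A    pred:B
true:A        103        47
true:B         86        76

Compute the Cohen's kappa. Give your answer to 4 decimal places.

Observed agreement pₒ = trace/N = 179/312 = 0.57372
Expected agreement pₑ = Σ (rowᵢ·colᵢ)/N² = (150·189 + 162·123)/312² = 0.49593
κ = (pₒ − pₑ)/(1 − pₑ) = (0.57372 − 0.49593)/(1 − 0.49593) = 0.1543

0.1543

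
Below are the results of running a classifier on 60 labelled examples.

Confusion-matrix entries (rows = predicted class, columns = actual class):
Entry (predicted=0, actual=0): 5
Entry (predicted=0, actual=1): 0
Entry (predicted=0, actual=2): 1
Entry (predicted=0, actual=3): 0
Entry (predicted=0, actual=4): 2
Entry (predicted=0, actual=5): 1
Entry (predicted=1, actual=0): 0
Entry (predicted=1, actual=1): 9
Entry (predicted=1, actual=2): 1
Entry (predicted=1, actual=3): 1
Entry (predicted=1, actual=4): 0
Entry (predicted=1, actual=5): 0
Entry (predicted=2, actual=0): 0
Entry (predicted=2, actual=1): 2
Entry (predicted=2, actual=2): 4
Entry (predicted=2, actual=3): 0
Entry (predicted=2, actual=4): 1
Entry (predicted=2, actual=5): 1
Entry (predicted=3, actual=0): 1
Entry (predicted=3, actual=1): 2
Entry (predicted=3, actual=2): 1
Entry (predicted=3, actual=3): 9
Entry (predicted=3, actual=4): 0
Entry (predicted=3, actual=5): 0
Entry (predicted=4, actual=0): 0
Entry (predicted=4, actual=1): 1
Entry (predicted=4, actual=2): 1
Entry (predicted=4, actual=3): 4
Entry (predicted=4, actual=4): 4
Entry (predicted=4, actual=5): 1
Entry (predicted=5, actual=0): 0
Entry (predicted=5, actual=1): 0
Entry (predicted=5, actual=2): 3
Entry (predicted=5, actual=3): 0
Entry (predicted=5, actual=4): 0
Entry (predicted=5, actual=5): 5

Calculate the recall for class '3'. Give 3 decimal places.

One-vs-rest for '3': TP = diagonal; FP = other classes predicted '3'; FN = '3' predicted as other.
recall = TP/(TP+FN).
3: TP=9, FN=0+1+0+4+0=5 → 9/14 = 0.6429

0.643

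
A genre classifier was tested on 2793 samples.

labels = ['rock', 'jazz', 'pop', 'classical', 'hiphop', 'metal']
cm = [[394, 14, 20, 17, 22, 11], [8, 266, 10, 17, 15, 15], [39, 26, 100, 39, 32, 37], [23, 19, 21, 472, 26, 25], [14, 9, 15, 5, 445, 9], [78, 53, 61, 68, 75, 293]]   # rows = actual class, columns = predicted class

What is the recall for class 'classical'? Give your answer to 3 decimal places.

One-vs-rest for 'classical': TP = diagonal; FP = other classes predicted 'classical'; FN = 'classical' predicted as other.
recall = TP/(TP+FN).
classical: TP=472, FN=23+19+21+26+25=114 → 472/586 = 0.8055

0.805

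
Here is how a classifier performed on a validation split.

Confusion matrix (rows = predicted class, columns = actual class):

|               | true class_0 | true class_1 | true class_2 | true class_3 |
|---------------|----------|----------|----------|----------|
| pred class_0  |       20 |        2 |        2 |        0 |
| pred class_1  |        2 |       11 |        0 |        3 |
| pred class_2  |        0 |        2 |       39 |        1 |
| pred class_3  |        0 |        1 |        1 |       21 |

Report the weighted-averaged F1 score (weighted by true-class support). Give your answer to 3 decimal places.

0.867

Per-class F1 score (2·TP/(2·TP+FP+FN)):
  class_0: TP=20, FP=2+2+0=4, FN=2+0+0=2 → 40/46 = 0.8696
  class_1: TP=11, FP=2+0+3=5, FN=2+2+1=5 → 22/32 = 0.6875
  class_2: TP=39, FP=0+2+1=3, FN=2+0+1=3 → 78/84 = 0.9286
  class_3: TP=21, FP=0+1+1=2, FN=0+3+1=4 → 42/48 = 0.8750
Weighted-F1 score = Σ (supportᵢ/N)·F1 scoreᵢ with N=105: (22/105)·0.8696 + (16/105)·0.6875 + (42/105)·0.9286 + (25/105)·0.8750 = 0.867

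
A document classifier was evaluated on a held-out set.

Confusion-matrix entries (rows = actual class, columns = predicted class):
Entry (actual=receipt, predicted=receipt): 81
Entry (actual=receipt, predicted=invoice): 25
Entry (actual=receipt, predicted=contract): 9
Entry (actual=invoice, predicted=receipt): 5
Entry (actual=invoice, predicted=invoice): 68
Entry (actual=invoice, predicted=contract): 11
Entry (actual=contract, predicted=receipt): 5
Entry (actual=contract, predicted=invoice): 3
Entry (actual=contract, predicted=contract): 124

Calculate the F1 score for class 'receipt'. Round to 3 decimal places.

F1 score = 2·TP/(2·TP+FP+FN).
receipt: TP=81, FP=5+5=10, FN=25+9=34 → 162/206 = 0.7864

0.786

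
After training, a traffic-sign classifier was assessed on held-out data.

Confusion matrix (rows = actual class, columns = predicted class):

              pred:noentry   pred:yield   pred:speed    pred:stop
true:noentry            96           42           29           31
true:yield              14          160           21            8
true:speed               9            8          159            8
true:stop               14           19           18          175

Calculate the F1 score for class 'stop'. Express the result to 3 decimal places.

0.781

Treat 'stop' as positive and all other classes as negative.
F1 score = 2·TP/(2·TP+FP+FN).
stop: TP=175, FP=31+8+8=47, FN=14+19+18=51 → 350/448 = 0.7813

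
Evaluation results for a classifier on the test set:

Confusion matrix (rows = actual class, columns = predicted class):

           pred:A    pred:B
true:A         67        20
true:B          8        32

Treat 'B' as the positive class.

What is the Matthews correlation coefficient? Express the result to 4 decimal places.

0.5385

MCC = (TP·TN − FP·FN) / √((TP+FP)(TP+FN)(TN+FP)(TN+FN))
Numerator = 32·67 − 20·8 = 1984
Denominator = √(52·40·87·75) = √13572000 = 3684.0195
MCC = 1984 / 3684.0195 = 0.5385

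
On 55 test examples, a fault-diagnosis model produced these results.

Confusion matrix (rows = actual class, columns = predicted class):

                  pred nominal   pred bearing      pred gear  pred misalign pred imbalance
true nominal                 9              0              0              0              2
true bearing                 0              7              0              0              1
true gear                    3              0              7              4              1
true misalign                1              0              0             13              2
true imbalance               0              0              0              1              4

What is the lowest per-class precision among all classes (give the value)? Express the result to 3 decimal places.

Per-class precision (TP/(TP+FP)):
  nominal: TP=9, FP=0+3+1+0=4 → 9/13 = 0.6923
  bearing: TP=7, FP=0+0+0+0=0 → 7/7 = 1.0000
  gear: TP=7, FP=0+0+0+0=0 → 7/7 = 1.0000
  misalign: TP=13, FP=0+0+4+1=5 → 13/18 = 0.7222
  imbalance: TP=4, FP=2+1+1+2=6 → 4/10 = 0.4000
Lowest is class 'imbalance' with precision = 0.400.

0.400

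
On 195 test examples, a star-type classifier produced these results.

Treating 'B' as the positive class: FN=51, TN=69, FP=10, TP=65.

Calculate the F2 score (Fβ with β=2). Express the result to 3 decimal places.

0.603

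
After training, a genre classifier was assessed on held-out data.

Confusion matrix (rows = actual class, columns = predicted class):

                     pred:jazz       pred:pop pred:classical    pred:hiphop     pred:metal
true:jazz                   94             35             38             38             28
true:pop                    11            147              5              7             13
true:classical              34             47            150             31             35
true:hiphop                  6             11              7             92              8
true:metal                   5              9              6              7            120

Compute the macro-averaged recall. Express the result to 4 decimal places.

0.6540

Per-class recall (TP/(TP+FN)):
  jazz: TP=94, FN=35+38+38+28=139 → 94/233 = 0.40343
  pop: TP=147, FN=11+5+7+13=36 → 147/183 = 0.80328
  classical: TP=150, FN=34+47+31+35=147 → 150/297 = 0.50505
  hiphop: TP=92, FN=6+11+7+8=32 → 92/124 = 0.74194
  metal: TP=120, FN=5+9+6+7=27 → 120/147 = 0.81633
Macro-recall = mean = (0.40343 + 0.80328 + 0.50505 + 0.74194 + 0.81633) / 5 = 0.6540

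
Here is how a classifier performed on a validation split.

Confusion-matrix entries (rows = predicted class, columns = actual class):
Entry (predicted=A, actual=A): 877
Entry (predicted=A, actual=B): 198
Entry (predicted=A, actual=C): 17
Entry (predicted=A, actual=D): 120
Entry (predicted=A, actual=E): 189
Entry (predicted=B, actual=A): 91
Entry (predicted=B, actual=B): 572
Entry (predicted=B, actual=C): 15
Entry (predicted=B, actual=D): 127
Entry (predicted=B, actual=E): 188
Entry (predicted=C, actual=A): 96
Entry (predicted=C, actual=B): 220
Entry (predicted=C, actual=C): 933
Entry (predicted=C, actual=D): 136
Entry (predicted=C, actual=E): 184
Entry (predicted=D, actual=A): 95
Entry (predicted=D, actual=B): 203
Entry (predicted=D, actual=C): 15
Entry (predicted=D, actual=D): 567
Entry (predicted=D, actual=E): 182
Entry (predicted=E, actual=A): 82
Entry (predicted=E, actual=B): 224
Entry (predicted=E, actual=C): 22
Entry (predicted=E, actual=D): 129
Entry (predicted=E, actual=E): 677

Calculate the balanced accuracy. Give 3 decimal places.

Balanced accuracy = mean of per-class recall.
  A: recall = 877/1241 = 0.7067
  B: recall = 572/1417 = 0.4037
  C: recall = 933/1002 = 0.9311
  D: recall = 567/1079 = 0.5255
  E: recall = 677/1420 = 0.4768
Mean = (0.7067 + 0.4037 + 0.9311 + 0.5255 + 0.4768) / 5 = 0.609

0.609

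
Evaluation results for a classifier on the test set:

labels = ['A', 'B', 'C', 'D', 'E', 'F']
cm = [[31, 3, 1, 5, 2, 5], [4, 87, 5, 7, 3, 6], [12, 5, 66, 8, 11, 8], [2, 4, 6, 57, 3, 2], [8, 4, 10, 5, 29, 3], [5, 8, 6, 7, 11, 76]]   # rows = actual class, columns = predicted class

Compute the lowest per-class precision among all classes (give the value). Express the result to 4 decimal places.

0.4915

Per-class precision (TP/(TP+FP)):
  A: TP=31, FP=4+12+2+8+5=31 → 31/62 = 0.50000
  B: TP=87, FP=3+5+4+4+8=24 → 87/111 = 0.78378
  C: TP=66, FP=1+5+6+10+6=28 → 66/94 = 0.70213
  D: TP=57, FP=5+7+8+5+7=32 → 57/89 = 0.64045
  E: TP=29, FP=2+3+11+3+11=30 → 29/59 = 0.49153
  F: TP=76, FP=5+6+8+2+3=24 → 76/100 = 0.76000
Lowest is class 'E' with precision = 0.4915.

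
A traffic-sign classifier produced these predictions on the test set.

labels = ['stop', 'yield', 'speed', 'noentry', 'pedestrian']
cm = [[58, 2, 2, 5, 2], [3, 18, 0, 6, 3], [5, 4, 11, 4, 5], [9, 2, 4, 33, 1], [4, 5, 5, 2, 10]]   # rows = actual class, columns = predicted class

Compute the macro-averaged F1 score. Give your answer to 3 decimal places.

0.580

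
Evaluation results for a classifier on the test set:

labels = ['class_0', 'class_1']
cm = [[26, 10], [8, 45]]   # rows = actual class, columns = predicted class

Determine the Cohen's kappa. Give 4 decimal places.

0.5764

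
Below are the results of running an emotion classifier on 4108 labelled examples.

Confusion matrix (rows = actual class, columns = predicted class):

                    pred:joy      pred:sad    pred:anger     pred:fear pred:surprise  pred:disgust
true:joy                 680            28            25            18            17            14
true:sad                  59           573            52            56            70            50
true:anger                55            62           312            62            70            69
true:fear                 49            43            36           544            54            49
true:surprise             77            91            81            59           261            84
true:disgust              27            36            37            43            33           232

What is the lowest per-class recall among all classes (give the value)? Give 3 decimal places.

0.400

Per-class recall (TP/(TP+FN)):
  joy: TP=680, FN=28+25+18+17+14=102 → 680/782 = 0.8696
  sad: TP=573, FN=59+52+56+70+50=287 → 573/860 = 0.6663
  anger: TP=312, FN=55+62+62+70+69=318 → 312/630 = 0.4952
  fear: TP=544, FN=49+43+36+54+49=231 → 544/775 = 0.7019
  surprise: TP=261, FN=77+91+81+59+84=392 → 261/653 = 0.3997
  disgust: TP=232, FN=27+36+37+43+33=176 → 232/408 = 0.5686
Lowest is class 'surprise' with recall = 0.400.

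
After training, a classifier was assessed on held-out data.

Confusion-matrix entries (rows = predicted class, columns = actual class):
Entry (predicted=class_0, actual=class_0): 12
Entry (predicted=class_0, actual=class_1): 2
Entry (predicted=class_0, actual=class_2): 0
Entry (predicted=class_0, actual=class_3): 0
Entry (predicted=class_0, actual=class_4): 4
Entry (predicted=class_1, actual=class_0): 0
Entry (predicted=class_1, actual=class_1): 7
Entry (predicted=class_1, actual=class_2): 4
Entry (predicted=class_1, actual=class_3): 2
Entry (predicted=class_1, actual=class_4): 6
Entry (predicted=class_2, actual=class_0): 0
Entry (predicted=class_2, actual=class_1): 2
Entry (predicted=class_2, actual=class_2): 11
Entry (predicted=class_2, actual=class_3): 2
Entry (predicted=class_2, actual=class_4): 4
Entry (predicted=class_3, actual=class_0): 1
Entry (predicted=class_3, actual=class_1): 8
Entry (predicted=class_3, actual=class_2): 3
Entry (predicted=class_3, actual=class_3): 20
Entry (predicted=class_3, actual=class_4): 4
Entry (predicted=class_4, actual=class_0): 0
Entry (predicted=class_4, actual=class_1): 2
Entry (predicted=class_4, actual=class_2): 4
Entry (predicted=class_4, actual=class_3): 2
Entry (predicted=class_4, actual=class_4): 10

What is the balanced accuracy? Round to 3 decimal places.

Balanced accuracy = mean of per-class recall.
  class_0: recall = 12/13 = 0.9231
  class_1: recall = 7/21 = 0.3333
  class_2: recall = 11/22 = 0.5000
  class_3: recall = 20/26 = 0.7692
  class_4: recall = 10/28 = 0.3571
Mean = (0.9231 + 0.3333 + 0.5000 + 0.7692 + 0.3571) / 5 = 0.577

0.577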